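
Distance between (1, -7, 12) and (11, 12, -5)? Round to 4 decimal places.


d = sqrt((11-1)^2 + (12--7)^2 + (-5-12)^2) = 27.3861

27.3861


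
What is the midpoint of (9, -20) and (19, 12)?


Midpoint = ((9+19)/2, (-20+12)/2) = (14, -4)

(14, -4)


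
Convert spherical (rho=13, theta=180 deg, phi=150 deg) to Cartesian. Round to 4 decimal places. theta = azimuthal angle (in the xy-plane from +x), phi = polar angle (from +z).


x = 13 * sin(150) * cos(180) = -6.5
y = 13 * sin(150) * sin(180) = 0
z = 13 * cos(150) = -11.2583

(-6.5, 0, -11.2583)


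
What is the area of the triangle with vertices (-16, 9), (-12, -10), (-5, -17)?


Area = |x1(y2-y3) + x2(y3-y1) + x3(y1-y2)| / 2
= |-16*(-10--17) + -12*(-17-9) + -5*(9--10)| / 2
= 52.5

52.5


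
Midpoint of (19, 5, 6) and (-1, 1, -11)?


Midpoint = ((19+-1)/2, (5+1)/2, (6+-11)/2) = (9, 3, -2.5)

(9, 3, -2.5)


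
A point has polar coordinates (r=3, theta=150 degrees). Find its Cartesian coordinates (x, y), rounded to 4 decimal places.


x = 3 * cos(150) = -2.5981
y = 3 * sin(150) = 1.5

(-2.5981, 1.5)


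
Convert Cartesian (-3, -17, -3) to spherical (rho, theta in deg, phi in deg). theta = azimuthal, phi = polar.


rho = sqrt((-3)^2 + (-17)^2 + (-3)^2) = 17.5214
theta = atan2(-17, -3) = 259.992 deg
phi = acos(-3/17.5214) = 99.8587 deg

rho = 17.5214, theta = 259.992 deg, phi = 99.8587 deg


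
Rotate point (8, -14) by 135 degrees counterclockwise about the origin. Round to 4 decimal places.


x' = 8*cos(135) - -14*sin(135) = 4.2426
y' = 8*sin(135) + -14*cos(135) = 15.5563

(4.2426, 15.5563)


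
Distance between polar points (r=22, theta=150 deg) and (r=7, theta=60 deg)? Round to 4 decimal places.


d = sqrt(r1^2 + r2^2 - 2*r1*r2*cos(t2-t1))
d = sqrt(22^2 + 7^2 - 2*22*7*cos(60-150)) = 23.0868

23.0868


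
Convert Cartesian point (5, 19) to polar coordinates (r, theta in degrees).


r = sqrt(5^2 + 19^2) = 19.6469
theta = atan2(19, 5) = 75.2564 degrees

r = 19.6469, theta = 75.2564 degrees


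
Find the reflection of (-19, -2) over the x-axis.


Reflection across x-axis: (x, y) -> (x, -y)
(-19, -2) -> (-19, 2)

(-19, 2)


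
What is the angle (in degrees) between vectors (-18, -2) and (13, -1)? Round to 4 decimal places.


dot = -18*13 + -2*-1 = -232
|u| = 18.1108, |v| = 13.0384
cos(angle) = -0.9825
angle = 169.2611 degrees

169.2611 degrees


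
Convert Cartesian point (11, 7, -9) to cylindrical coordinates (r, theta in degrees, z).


r = sqrt(11^2 + 7^2) = 13.0384
theta = atan2(7, 11) = 32.4712 deg
z = -9

r = 13.0384, theta = 32.4712 deg, z = -9


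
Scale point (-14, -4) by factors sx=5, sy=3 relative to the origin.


Scaling: (x*sx, y*sy) = (-14*5, -4*3) = (-70, -12)

(-70, -12)


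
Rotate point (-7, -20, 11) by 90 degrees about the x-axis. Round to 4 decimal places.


x' = -7
y' = -20*cos(90) - 11*sin(90) = -11
z' = -20*sin(90) + 11*cos(90) = -20

(-7, -11, -20)


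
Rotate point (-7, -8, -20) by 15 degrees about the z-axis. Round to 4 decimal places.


x' = -7*cos(15) - -8*sin(15) = -4.6909
y' = -7*sin(15) + -8*cos(15) = -9.5391
z' = -20

(-4.6909, -9.5391, -20)


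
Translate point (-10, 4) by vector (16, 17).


Translation: (x+dx, y+dy) = (-10+16, 4+17) = (6, 21)

(6, 21)


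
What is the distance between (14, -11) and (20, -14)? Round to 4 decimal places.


d = sqrt((20-14)^2 + (-14--11)^2) = 6.7082

6.7082


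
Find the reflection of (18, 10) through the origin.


Reflection through origin: (x, y) -> (-x, -y)
(18, 10) -> (-18, -10)

(-18, -10)


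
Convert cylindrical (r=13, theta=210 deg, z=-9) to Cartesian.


x = 13 * cos(210) = -11.2583
y = 13 * sin(210) = -6.5
z = -9

(-11.2583, -6.5, -9)


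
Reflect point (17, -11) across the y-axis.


Reflection across y-axis: (x, y) -> (-x, y)
(17, -11) -> (-17, -11)

(-17, -11)


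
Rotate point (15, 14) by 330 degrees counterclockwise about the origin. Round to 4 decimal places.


x' = 15*cos(330) - 14*sin(330) = 19.9904
y' = 15*sin(330) + 14*cos(330) = 4.6244

(19.9904, 4.6244)


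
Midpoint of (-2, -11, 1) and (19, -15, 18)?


Midpoint = ((-2+19)/2, (-11+-15)/2, (1+18)/2) = (8.5, -13, 9.5)

(8.5, -13, 9.5)


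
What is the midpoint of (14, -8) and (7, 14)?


Midpoint = ((14+7)/2, (-8+14)/2) = (10.5, 3)

(10.5, 3)


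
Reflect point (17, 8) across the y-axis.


Reflection across y-axis: (x, y) -> (-x, y)
(17, 8) -> (-17, 8)

(-17, 8)


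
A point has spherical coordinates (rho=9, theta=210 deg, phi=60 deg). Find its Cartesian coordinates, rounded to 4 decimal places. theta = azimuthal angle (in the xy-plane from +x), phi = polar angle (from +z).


x = 9 * sin(60) * cos(210) = -6.75
y = 9 * sin(60) * sin(210) = -3.8971
z = 9 * cos(60) = 4.5

(-6.75, -3.8971, 4.5)


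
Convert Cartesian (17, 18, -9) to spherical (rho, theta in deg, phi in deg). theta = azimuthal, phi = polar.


rho = sqrt(17^2 + 18^2 + (-9)^2) = 26.3439
theta = atan2(18, 17) = 46.6366 deg
phi = acos(-9/26.3439) = 109.9765 deg

rho = 26.3439, theta = 46.6366 deg, phi = 109.9765 deg


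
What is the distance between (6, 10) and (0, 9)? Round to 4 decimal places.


d = sqrt((0-6)^2 + (9-10)^2) = 6.0828

6.0828


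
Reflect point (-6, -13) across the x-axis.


Reflection across x-axis: (x, y) -> (x, -y)
(-6, -13) -> (-6, 13)

(-6, 13)


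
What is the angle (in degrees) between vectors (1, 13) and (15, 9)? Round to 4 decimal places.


dot = 1*15 + 13*9 = 132
|u| = 13.0384, |v| = 17.4929
cos(angle) = 0.5787
angle = 54.6375 degrees

54.6375 degrees


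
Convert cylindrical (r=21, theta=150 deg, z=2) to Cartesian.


x = 21 * cos(150) = -18.1865
y = 21 * sin(150) = 10.5
z = 2

(-18.1865, 10.5, 2)


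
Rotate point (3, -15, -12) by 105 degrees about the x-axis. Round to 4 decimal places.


x' = 3
y' = -15*cos(105) - -12*sin(105) = 15.4734
z' = -15*sin(105) + -12*cos(105) = -11.3831

(3, 15.4734, -11.3831)


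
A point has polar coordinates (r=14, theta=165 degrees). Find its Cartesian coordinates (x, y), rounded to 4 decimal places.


x = 14 * cos(165) = -13.523
y = 14 * sin(165) = 3.6235

(-13.523, 3.6235)


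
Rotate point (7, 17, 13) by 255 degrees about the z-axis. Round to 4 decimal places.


x' = 7*cos(255) - 17*sin(255) = 14.609
y' = 7*sin(255) + 17*cos(255) = -11.1614
z' = 13

(14.609, -11.1614, 13)


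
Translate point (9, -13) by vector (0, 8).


Translation: (x+dx, y+dy) = (9+0, -13+8) = (9, -5)

(9, -5)


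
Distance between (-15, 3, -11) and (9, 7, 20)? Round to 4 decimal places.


d = sqrt((9--15)^2 + (7-3)^2 + (20--11)^2) = 39.4081

39.4081


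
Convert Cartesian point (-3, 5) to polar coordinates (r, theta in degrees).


r = sqrt((-3)^2 + 5^2) = 5.831
theta = atan2(5, -3) = 120.9638 degrees

r = 5.831, theta = 120.9638 degrees


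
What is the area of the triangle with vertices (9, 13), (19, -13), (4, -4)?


Area = |x1(y2-y3) + x2(y3-y1) + x3(y1-y2)| / 2
= |9*(-13--4) + 19*(-4-13) + 4*(13--13)| / 2
= 150

150


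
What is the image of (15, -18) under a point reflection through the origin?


Reflection through origin: (x, y) -> (-x, -y)
(15, -18) -> (-15, 18)

(-15, 18)


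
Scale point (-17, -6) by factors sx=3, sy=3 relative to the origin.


Scaling: (x*sx, y*sy) = (-17*3, -6*3) = (-51, -18)

(-51, -18)


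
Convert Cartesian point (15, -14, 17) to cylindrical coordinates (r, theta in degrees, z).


r = sqrt(15^2 + (-14)^2) = 20.5183
theta = atan2(-14, 15) = 316.9749 deg
z = 17

r = 20.5183, theta = 316.9749 deg, z = 17


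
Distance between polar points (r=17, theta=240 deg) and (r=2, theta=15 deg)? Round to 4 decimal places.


d = sqrt(r1^2 + r2^2 - 2*r1*r2*cos(t2-t1))
d = sqrt(17^2 + 2^2 - 2*17*2*cos(15-240)) = 18.4684

18.4684


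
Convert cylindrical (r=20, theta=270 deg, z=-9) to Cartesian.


x = 20 * cos(270) = 0
y = 20 * sin(270) = -20
z = -9

(0, -20, -9)


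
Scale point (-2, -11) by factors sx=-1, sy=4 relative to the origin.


Scaling: (x*sx, y*sy) = (-2*-1, -11*4) = (2, -44)

(2, -44)


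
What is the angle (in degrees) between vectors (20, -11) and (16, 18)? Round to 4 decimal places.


dot = 20*16 + -11*18 = 122
|u| = 22.8254, |v| = 24.0832
cos(angle) = 0.2219
angle = 77.1773 degrees

77.1773 degrees


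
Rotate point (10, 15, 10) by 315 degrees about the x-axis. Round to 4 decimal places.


x' = 10
y' = 15*cos(315) - 10*sin(315) = 17.6777
z' = 15*sin(315) + 10*cos(315) = -3.5355

(10, 17.6777, -3.5355)


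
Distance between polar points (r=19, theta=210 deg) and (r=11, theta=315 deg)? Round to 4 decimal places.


d = sqrt(r1^2 + r2^2 - 2*r1*r2*cos(t2-t1))
d = sqrt(19^2 + 11^2 - 2*19*11*cos(315-210)) = 24.2938

24.2938


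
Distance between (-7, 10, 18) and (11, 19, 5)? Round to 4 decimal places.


d = sqrt((11--7)^2 + (19-10)^2 + (5-18)^2) = 23.9583

23.9583


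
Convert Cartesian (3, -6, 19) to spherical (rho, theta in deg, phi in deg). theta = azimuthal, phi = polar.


rho = sqrt(3^2 + (-6)^2 + 19^2) = 20.1494
theta = atan2(-6, 3) = 296.5651 deg
phi = acos(19/20.1494) = 19.4463 deg

rho = 20.1494, theta = 296.5651 deg, phi = 19.4463 deg


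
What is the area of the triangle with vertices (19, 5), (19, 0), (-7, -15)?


Area = |x1(y2-y3) + x2(y3-y1) + x3(y1-y2)| / 2
= |19*(0--15) + 19*(-15-5) + -7*(5-0)| / 2
= 65

65


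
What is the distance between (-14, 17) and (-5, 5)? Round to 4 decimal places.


d = sqrt((-5--14)^2 + (5-17)^2) = 15

15


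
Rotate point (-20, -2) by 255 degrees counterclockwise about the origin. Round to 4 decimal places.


x' = -20*cos(255) - -2*sin(255) = 3.2445
y' = -20*sin(255) + -2*cos(255) = 19.8362

(3.2445, 19.8362)


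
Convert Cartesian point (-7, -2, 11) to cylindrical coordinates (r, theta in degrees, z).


r = sqrt((-7)^2 + (-2)^2) = 7.2801
theta = atan2(-2, -7) = 195.9454 deg
z = 11

r = 7.2801, theta = 195.9454 deg, z = 11


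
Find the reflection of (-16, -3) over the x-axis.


Reflection across x-axis: (x, y) -> (x, -y)
(-16, -3) -> (-16, 3)

(-16, 3)


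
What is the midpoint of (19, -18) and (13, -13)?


Midpoint = ((19+13)/2, (-18+-13)/2) = (16, -15.5)

(16, -15.5)


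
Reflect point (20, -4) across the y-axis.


Reflection across y-axis: (x, y) -> (-x, y)
(20, -4) -> (-20, -4)

(-20, -4)


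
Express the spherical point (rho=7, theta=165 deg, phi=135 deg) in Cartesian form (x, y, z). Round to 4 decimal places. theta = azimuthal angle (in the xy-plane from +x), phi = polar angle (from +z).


x = 7 * sin(135) * cos(165) = -4.7811
y = 7 * sin(135) * sin(165) = 1.2811
z = 7 * cos(135) = -4.9497

(-4.7811, 1.2811, -4.9497)


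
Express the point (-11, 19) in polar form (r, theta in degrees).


r = sqrt((-11)^2 + 19^2) = 21.9545
theta = atan2(19, -11) = 120.0686 degrees

r = 21.9545, theta = 120.0686 degrees


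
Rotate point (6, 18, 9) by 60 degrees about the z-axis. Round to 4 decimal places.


x' = 6*cos(60) - 18*sin(60) = -12.5885
y' = 6*sin(60) + 18*cos(60) = 14.1962
z' = 9

(-12.5885, 14.1962, 9)


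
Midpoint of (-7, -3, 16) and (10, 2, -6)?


Midpoint = ((-7+10)/2, (-3+2)/2, (16+-6)/2) = (1.5, -0.5, 5)

(1.5, -0.5, 5)


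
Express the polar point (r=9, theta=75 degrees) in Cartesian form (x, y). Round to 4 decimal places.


x = 9 * cos(75) = 2.3294
y = 9 * sin(75) = 8.6933

(2.3294, 8.6933)


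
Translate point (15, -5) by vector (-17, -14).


Translation: (x+dx, y+dy) = (15+-17, -5+-14) = (-2, -19)

(-2, -19)


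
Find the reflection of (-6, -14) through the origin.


Reflection through origin: (x, y) -> (-x, -y)
(-6, -14) -> (6, 14)

(6, 14)


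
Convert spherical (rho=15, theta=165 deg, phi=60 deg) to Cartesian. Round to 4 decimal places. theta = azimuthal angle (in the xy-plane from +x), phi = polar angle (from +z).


x = 15 * sin(60) * cos(165) = -12.5477
y = 15 * sin(60) * sin(165) = 3.3622
z = 15 * cos(60) = 7.5

(-12.5477, 3.3622, 7.5)


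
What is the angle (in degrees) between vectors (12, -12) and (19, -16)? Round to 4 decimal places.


dot = 12*19 + -12*-16 = 420
|u| = 16.9706, |v| = 24.8395
cos(angle) = 0.9963
angle = 4.8991 degrees

4.8991 degrees


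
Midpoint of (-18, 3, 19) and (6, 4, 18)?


Midpoint = ((-18+6)/2, (3+4)/2, (19+18)/2) = (-6, 3.5, 18.5)

(-6, 3.5, 18.5)


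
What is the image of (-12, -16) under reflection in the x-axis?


Reflection across x-axis: (x, y) -> (x, -y)
(-12, -16) -> (-12, 16)

(-12, 16)


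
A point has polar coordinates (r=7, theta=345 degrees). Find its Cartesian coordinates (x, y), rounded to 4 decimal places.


x = 7 * cos(345) = 6.7615
y = 7 * sin(345) = -1.8117

(6.7615, -1.8117)


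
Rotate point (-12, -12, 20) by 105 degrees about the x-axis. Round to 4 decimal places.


x' = -12
y' = -12*cos(105) - 20*sin(105) = -16.2127
z' = -12*sin(105) + 20*cos(105) = -16.7675

(-12, -16.2127, -16.7675)


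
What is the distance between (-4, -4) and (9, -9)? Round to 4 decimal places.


d = sqrt((9--4)^2 + (-9--4)^2) = 13.9284

13.9284


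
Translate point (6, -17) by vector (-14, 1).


Translation: (x+dx, y+dy) = (6+-14, -17+1) = (-8, -16)

(-8, -16)


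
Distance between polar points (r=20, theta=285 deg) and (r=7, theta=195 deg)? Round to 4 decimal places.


d = sqrt(r1^2 + r2^2 - 2*r1*r2*cos(t2-t1))
d = sqrt(20^2 + 7^2 - 2*20*7*cos(195-285)) = 21.1896

21.1896


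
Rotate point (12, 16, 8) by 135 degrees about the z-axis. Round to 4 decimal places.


x' = 12*cos(135) - 16*sin(135) = -19.799
y' = 12*sin(135) + 16*cos(135) = -2.8284
z' = 8

(-19.799, -2.8284, 8)


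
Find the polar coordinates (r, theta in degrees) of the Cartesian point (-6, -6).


r = sqrt((-6)^2 + (-6)^2) = 8.4853
theta = atan2(-6, -6) = 225 degrees

r = 8.4853, theta = 225 degrees


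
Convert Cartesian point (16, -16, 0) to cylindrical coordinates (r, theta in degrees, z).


r = sqrt(16^2 + (-16)^2) = 22.6274
theta = atan2(-16, 16) = 315 deg
z = 0

r = 22.6274, theta = 315 deg, z = 0


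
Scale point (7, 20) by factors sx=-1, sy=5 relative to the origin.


Scaling: (x*sx, y*sy) = (7*-1, 20*5) = (-7, 100)

(-7, 100)


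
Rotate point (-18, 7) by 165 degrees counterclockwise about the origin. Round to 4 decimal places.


x' = -18*cos(165) - 7*sin(165) = 15.5749
y' = -18*sin(165) + 7*cos(165) = -11.4202

(15.5749, -11.4202)


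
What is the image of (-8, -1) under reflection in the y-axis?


Reflection across y-axis: (x, y) -> (-x, y)
(-8, -1) -> (8, -1)

(8, -1)


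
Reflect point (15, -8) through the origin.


Reflection through origin: (x, y) -> (-x, -y)
(15, -8) -> (-15, 8)

(-15, 8)


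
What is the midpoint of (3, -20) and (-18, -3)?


Midpoint = ((3+-18)/2, (-20+-3)/2) = (-7.5, -11.5)

(-7.5, -11.5)


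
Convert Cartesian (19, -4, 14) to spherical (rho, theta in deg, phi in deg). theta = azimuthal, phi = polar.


rho = sqrt(19^2 + (-4)^2 + 14^2) = 23.9374
theta = atan2(-4, 19) = 348.1113 deg
phi = acos(14/23.9374) = 54.207 deg

rho = 23.9374, theta = 348.1113 deg, phi = 54.207 deg


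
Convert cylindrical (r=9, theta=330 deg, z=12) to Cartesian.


x = 9 * cos(330) = 7.7942
y = 9 * sin(330) = -4.5
z = 12

(7.7942, -4.5, 12)


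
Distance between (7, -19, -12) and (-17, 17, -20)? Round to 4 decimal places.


d = sqrt((-17-7)^2 + (17--19)^2 + (-20--12)^2) = 44

44


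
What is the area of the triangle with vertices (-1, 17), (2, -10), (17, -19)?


Area = |x1(y2-y3) + x2(y3-y1) + x3(y1-y2)| / 2
= |-1*(-10--19) + 2*(-19-17) + 17*(17--10)| / 2
= 189

189


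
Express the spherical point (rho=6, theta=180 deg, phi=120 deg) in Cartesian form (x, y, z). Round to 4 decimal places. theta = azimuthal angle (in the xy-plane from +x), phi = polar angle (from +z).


x = 6 * sin(120) * cos(180) = -5.1962
y = 6 * sin(120) * sin(180) = 0
z = 6 * cos(120) = -3

(-5.1962, 0, -3)


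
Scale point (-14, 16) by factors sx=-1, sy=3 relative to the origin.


Scaling: (x*sx, y*sy) = (-14*-1, 16*3) = (14, 48)

(14, 48)


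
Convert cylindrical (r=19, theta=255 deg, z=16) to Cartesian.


x = 19 * cos(255) = -4.9176
y = 19 * sin(255) = -18.3526
z = 16

(-4.9176, -18.3526, 16)


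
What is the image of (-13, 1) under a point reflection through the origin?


Reflection through origin: (x, y) -> (-x, -y)
(-13, 1) -> (13, -1)

(13, -1)


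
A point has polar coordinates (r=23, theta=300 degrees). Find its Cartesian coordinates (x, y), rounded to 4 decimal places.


x = 23 * cos(300) = 11.5
y = 23 * sin(300) = -19.9186

(11.5, -19.9186)


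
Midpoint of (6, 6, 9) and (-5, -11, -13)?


Midpoint = ((6+-5)/2, (6+-11)/2, (9+-13)/2) = (0.5, -2.5, -2)

(0.5, -2.5, -2)


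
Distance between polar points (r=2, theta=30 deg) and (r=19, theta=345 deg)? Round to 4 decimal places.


d = sqrt(r1^2 + r2^2 - 2*r1*r2*cos(t2-t1))
d = sqrt(2^2 + 19^2 - 2*2*19*cos(345-30)) = 17.6426

17.6426


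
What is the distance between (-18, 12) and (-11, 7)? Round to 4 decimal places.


d = sqrt((-11--18)^2 + (7-12)^2) = 8.6023

8.6023


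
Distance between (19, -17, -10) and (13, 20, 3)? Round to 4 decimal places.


d = sqrt((13-19)^2 + (20--17)^2 + (3--10)^2) = 39.6737

39.6737


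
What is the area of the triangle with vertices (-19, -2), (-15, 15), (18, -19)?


Area = |x1(y2-y3) + x2(y3-y1) + x3(y1-y2)| / 2
= |-19*(15--19) + -15*(-19--2) + 18*(-2-15)| / 2
= 348.5

348.5


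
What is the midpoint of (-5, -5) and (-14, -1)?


Midpoint = ((-5+-14)/2, (-5+-1)/2) = (-9.5, -3)

(-9.5, -3)


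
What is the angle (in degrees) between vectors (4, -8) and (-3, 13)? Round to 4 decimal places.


dot = 4*-3 + -8*13 = -116
|u| = 8.9443, |v| = 13.3417
cos(angle) = -0.9721
angle = 166.4296 degrees

166.4296 degrees


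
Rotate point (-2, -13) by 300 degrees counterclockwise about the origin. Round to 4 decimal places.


x' = -2*cos(300) - -13*sin(300) = -12.2583
y' = -2*sin(300) + -13*cos(300) = -4.7679

(-12.2583, -4.7679)


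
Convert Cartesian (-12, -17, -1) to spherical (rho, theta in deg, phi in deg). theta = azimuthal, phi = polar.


rho = sqrt((-12)^2 + (-17)^2 + (-1)^2) = 20.8327
theta = atan2(-17, -12) = 234.7824 deg
phi = acos(-1/20.8327) = 92.7513 deg

rho = 20.8327, theta = 234.7824 deg, phi = 92.7513 deg


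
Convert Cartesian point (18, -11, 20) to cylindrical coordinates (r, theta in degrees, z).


r = sqrt(18^2 + (-11)^2) = 21.095
theta = atan2(-11, 18) = 328.5704 deg
z = 20

r = 21.095, theta = 328.5704 deg, z = 20


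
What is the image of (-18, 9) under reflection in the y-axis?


Reflection across y-axis: (x, y) -> (-x, y)
(-18, 9) -> (18, 9)

(18, 9)


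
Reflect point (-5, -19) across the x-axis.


Reflection across x-axis: (x, y) -> (x, -y)
(-5, -19) -> (-5, 19)

(-5, 19)


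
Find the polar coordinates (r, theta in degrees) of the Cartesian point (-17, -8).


r = sqrt((-17)^2 + (-8)^2) = 18.7883
theta = atan2(-8, -17) = 205.2011 degrees

r = 18.7883, theta = 205.2011 degrees


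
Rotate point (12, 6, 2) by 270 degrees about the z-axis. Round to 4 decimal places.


x' = 12*cos(270) - 6*sin(270) = 6
y' = 12*sin(270) + 6*cos(270) = -12
z' = 2

(6, -12, 2)


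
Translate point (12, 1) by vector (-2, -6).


Translation: (x+dx, y+dy) = (12+-2, 1+-6) = (10, -5)

(10, -5)


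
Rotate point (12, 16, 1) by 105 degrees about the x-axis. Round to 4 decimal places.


x' = 12
y' = 16*cos(105) - 1*sin(105) = -5.107
z' = 16*sin(105) + 1*cos(105) = 15.196

(12, -5.107, 15.196)


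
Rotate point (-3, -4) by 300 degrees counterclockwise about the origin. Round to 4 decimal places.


x' = -3*cos(300) - -4*sin(300) = -4.9641
y' = -3*sin(300) + -4*cos(300) = 0.5981

(-4.9641, 0.5981)


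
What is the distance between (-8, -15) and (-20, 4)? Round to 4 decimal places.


d = sqrt((-20--8)^2 + (4--15)^2) = 22.4722

22.4722


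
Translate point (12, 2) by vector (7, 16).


Translation: (x+dx, y+dy) = (12+7, 2+16) = (19, 18)

(19, 18)


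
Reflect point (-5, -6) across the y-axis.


Reflection across y-axis: (x, y) -> (-x, y)
(-5, -6) -> (5, -6)

(5, -6)


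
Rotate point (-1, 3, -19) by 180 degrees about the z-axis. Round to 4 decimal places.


x' = -1*cos(180) - 3*sin(180) = 1
y' = -1*sin(180) + 3*cos(180) = -3
z' = -19

(1, -3, -19)


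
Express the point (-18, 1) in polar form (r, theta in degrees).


r = sqrt((-18)^2 + 1^2) = 18.0278
theta = atan2(1, -18) = 176.8202 degrees

r = 18.0278, theta = 176.8202 degrees


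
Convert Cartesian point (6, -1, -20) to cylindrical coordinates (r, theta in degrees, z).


r = sqrt(6^2 + (-1)^2) = 6.0828
theta = atan2(-1, 6) = 350.5377 deg
z = -20

r = 6.0828, theta = 350.5377 deg, z = -20


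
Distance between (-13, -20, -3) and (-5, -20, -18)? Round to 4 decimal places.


d = sqrt((-5--13)^2 + (-20--20)^2 + (-18--3)^2) = 17

17


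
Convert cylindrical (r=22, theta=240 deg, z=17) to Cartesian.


x = 22 * cos(240) = -11
y = 22 * sin(240) = -19.0526
z = 17

(-11, -19.0526, 17)


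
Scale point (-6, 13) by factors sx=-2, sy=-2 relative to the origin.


Scaling: (x*sx, y*sy) = (-6*-2, 13*-2) = (12, -26)

(12, -26)


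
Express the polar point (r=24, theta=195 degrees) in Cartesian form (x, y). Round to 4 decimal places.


x = 24 * cos(195) = -23.1822
y = 24 * sin(195) = -6.2117

(-23.1822, -6.2117)


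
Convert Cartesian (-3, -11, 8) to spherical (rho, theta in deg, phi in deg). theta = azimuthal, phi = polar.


rho = sqrt((-3)^2 + (-11)^2 + 8^2) = 13.9284
theta = atan2(-11, -3) = 254.7449 deg
phi = acos(8/13.9284) = 54.9447 deg

rho = 13.9284, theta = 254.7449 deg, phi = 54.9447 deg


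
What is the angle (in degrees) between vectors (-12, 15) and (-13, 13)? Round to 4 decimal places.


dot = -12*-13 + 15*13 = 351
|u| = 19.2094, |v| = 18.3848
cos(angle) = 0.9939
angle = 6.3402 degrees

6.3402 degrees


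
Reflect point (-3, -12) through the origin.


Reflection through origin: (x, y) -> (-x, -y)
(-3, -12) -> (3, 12)

(3, 12)


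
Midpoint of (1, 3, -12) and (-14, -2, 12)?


Midpoint = ((1+-14)/2, (3+-2)/2, (-12+12)/2) = (-6.5, 0.5, 0)

(-6.5, 0.5, 0)


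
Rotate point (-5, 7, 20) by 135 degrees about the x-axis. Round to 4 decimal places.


x' = -5
y' = 7*cos(135) - 20*sin(135) = -19.0919
z' = 7*sin(135) + 20*cos(135) = -9.1924

(-5, -19.0919, -9.1924)


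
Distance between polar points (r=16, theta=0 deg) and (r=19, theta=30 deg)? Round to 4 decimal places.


d = sqrt(r1^2 + r2^2 - 2*r1*r2*cos(t2-t1))
d = sqrt(16^2 + 19^2 - 2*16*19*cos(30-0)) = 9.5109

9.5109


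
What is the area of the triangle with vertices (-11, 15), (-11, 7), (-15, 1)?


Area = |x1(y2-y3) + x2(y3-y1) + x3(y1-y2)| / 2
= |-11*(7-1) + -11*(1-15) + -15*(15-7)| / 2
= 16

16


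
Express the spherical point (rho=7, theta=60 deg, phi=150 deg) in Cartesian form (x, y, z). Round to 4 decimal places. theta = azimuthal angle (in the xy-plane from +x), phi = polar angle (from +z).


x = 7 * sin(150) * cos(60) = 1.75
y = 7 * sin(150) * sin(60) = 3.0311
z = 7 * cos(150) = -6.0622

(1.75, 3.0311, -6.0622)


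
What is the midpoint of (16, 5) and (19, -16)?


Midpoint = ((16+19)/2, (5+-16)/2) = (17.5, -5.5)

(17.5, -5.5)


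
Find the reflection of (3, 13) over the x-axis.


Reflection across x-axis: (x, y) -> (x, -y)
(3, 13) -> (3, -13)

(3, -13)


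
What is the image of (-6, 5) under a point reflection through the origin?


Reflection through origin: (x, y) -> (-x, -y)
(-6, 5) -> (6, -5)

(6, -5)


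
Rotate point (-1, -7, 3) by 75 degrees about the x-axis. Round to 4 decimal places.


x' = -1
y' = -7*cos(75) - 3*sin(75) = -4.7095
z' = -7*sin(75) + 3*cos(75) = -5.985

(-1, -4.7095, -5.985)


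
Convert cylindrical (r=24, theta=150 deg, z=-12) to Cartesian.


x = 24 * cos(150) = -20.7846
y = 24 * sin(150) = 12
z = -12

(-20.7846, 12, -12)


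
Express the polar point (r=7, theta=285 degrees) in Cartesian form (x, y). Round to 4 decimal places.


x = 7 * cos(285) = 1.8117
y = 7 * sin(285) = -6.7615

(1.8117, -6.7615)


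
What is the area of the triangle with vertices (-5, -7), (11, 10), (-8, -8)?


Area = |x1(y2-y3) + x2(y3-y1) + x3(y1-y2)| / 2
= |-5*(10--8) + 11*(-8--7) + -8*(-7-10)| / 2
= 17.5

17.5


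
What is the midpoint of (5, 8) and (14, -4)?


Midpoint = ((5+14)/2, (8+-4)/2) = (9.5, 2)

(9.5, 2)


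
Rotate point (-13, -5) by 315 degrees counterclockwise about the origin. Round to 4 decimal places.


x' = -13*cos(315) - -5*sin(315) = -12.7279
y' = -13*sin(315) + -5*cos(315) = 5.6569

(-12.7279, 5.6569)


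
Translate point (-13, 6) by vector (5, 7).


Translation: (x+dx, y+dy) = (-13+5, 6+7) = (-8, 13)

(-8, 13)


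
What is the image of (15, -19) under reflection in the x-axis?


Reflection across x-axis: (x, y) -> (x, -y)
(15, -19) -> (15, 19)

(15, 19)


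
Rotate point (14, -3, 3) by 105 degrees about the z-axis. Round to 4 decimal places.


x' = 14*cos(105) - -3*sin(105) = -0.7257
y' = 14*sin(105) + -3*cos(105) = 14.2994
z' = 3

(-0.7257, 14.2994, 3)


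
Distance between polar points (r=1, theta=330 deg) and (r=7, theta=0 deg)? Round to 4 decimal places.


d = sqrt(r1^2 + r2^2 - 2*r1*r2*cos(t2-t1))
d = sqrt(1^2 + 7^2 - 2*1*7*cos(0-330)) = 6.1543

6.1543


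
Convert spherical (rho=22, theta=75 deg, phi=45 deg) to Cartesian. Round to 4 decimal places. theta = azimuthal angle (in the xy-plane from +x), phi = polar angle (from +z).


x = 22 * sin(45) * cos(75) = 4.0263
y = 22 * sin(45) * sin(75) = 15.0263
z = 22 * cos(45) = 15.5563

(4.0263, 15.0263, 15.5563)


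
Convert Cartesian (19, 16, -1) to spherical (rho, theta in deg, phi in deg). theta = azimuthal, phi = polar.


rho = sqrt(19^2 + 16^2 + (-1)^2) = 24.8596
theta = atan2(16, 19) = 40.1009 deg
phi = acos(-1/24.8596) = 92.3054 deg

rho = 24.8596, theta = 40.1009 deg, phi = 92.3054 deg


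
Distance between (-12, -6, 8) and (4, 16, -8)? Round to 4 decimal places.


d = sqrt((4--12)^2 + (16--6)^2 + (-8-8)^2) = 31.5595

31.5595


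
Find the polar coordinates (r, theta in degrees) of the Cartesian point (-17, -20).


r = sqrt((-17)^2 + (-20)^2) = 26.2488
theta = atan2(-20, -17) = 229.6355 degrees

r = 26.2488, theta = 229.6355 degrees


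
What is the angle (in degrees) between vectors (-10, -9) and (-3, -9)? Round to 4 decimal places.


dot = -10*-3 + -9*-9 = 111
|u| = 13.4536, |v| = 9.4868
cos(angle) = 0.8697
angle = 29.5778 degrees

29.5778 degrees


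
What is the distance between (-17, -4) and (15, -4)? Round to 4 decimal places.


d = sqrt((15--17)^2 + (-4--4)^2) = 32

32


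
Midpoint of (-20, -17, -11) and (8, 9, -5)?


Midpoint = ((-20+8)/2, (-17+9)/2, (-11+-5)/2) = (-6, -4, -8)

(-6, -4, -8)


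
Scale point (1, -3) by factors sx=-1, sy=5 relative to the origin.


Scaling: (x*sx, y*sy) = (1*-1, -3*5) = (-1, -15)

(-1, -15)


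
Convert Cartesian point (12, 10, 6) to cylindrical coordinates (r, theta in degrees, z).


r = sqrt(12^2 + 10^2) = 15.6205
theta = atan2(10, 12) = 39.8056 deg
z = 6

r = 15.6205, theta = 39.8056 deg, z = 6


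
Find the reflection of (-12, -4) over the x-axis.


Reflection across x-axis: (x, y) -> (x, -y)
(-12, -4) -> (-12, 4)

(-12, 4)


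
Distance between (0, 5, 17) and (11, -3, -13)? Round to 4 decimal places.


d = sqrt((11-0)^2 + (-3-5)^2 + (-13-17)^2) = 32.9393

32.9393


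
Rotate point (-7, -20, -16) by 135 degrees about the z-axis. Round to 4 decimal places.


x' = -7*cos(135) - -20*sin(135) = 19.0919
y' = -7*sin(135) + -20*cos(135) = 9.1924
z' = -16

(19.0919, 9.1924, -16)


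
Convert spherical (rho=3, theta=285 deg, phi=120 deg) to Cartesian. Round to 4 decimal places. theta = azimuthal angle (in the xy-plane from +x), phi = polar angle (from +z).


x = 3 * sin(120) * cos(285) = 0.6724
y = 3 * sin(120) * sin(285) = -2.5095
z = 3 * cos(120) = -1.5

(0.6724, -2.5095, -1.5)


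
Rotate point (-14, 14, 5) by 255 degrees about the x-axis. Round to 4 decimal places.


x' = -14
y' = 14*cos(255) - 5*sin(255) = 1.2062
z' = 14*sin(255) + 5*cos(255) = -14.8171

(-14, 1.2062, -14.8171)


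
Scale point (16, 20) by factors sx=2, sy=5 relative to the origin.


Scaling: (x*sx, y*sy) = (16*2, 20*5) = (32, 100)

(32, 100)


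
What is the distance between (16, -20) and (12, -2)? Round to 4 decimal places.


d = sqrt((12-16)^2 + (-2--20)^2) = 18.4391

18.4391


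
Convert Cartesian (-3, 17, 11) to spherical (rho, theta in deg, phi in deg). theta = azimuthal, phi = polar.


rho = sqrt((-3)^2 + 17^2 + 11^2) = 20.4695
theta = atan2(17, -3) = 100.008 deg
phi = acos(11/20.4695) = 57.4942 deg

rho = 20.4695, theta = 100.008 deg, phi = 57.4942 deg


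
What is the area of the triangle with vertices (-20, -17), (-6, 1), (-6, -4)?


Area = |x1(y2-y3) + x2(y3-y1) + x3(y1-y2)| / 2
= |-20*(1--4) + -6*(-4--17) + -6*(-17-1)| / 2
= 35

35


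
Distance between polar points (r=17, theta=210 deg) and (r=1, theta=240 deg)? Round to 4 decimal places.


d = sqrt(r1^2 + r2^2 - 2*r1*r2*cos(t2-t1))
d = sqrt(17^2 + 1^2 - 2*17*1*cos(240-210)) = 16.1417

16.1417


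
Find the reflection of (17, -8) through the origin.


Reflection through origin: (x, y) -> (-x, -y)
(17, -8) -> (-17, 8)

(-17, 8)


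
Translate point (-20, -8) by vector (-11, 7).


Translation: (x+dx, y+dy) = (-20+-11, -8+7) = (-31, -1)

(-31, -1)


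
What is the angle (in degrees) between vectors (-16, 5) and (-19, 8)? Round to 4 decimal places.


dot = -16*-19 + 5*8 = 344
|u| = 16.7631, |v| = 20.6155
cos(angle) = 0.9954
angle = 5.4796 degrees

5.4796 degrees


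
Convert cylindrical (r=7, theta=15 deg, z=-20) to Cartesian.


x = 7 * cos(15) = 6.7615
y = 7 * sin(15) = 1.8117
z = -20

(6.7615, 1.8117, -20)


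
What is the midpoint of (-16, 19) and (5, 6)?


Midpoint = ((-16+5)/2, (19+6)/2) = (-5.5, 12.5)

(-5.5, 12.5)


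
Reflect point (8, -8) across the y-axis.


Reflection across y-axis: (x, y) -> (-x, y)
(8, -8) -> (-8, -8)

(-8, -8)


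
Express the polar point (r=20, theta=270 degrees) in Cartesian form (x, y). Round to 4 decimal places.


x = 20 * cos(270) = 0
y = 20 * sin(270) = -20

(0, -20)


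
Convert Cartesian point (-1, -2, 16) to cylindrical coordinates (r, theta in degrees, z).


r = sqrt((-1)^2 + (-2)^2) = 2.2361
theta = atan2(-2, -1) = 243.4349 deg
z = 16

r = 2.2361, theta = 243.4349 deg, z = 16


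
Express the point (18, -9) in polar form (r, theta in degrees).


r = sqrt(18^2 + (-9)^2) = 20.1246
theta = atan2(-9, 18) = 333.4349 degrees

r = 20.1246, theta = 333.4349 degrees


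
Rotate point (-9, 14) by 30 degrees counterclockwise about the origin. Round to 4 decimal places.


x' = -9*cos(30) - 14*sin(30) = -14.7942
y' = -9*sin(30) + 14*cos(30) = 7.6244

(-14.7942, 7.6244)


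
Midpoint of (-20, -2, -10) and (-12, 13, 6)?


Midpoint = ((-20+-12)/2, (-2+13)/2, (-10+6)/2) = (-16, 5.5, -2)

(-16, 5.5, -2)


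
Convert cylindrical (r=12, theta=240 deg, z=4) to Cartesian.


x = 12 * cos(240) = -6
y = 12 * sin(240) = -10.3923
z = 4

(-6, -10.3923, 4)


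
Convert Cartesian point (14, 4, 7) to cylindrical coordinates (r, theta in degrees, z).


r = sqrt(14^2 + 4^2) = 14.5602
theta = atan2(4, 14) = 15.9454 deg
z = 7

r = 14.5602, theta = 15.9454 deg, z = 7


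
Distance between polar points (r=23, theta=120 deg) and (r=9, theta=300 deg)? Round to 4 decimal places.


d = sqrt(r1^2 + r2^2 - 2*r1*r2*cos(t2-t1))
d = sqrt(23^2 + 9^2 - 2*23*9*cos(300-120)) = 32

32


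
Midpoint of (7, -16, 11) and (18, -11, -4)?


Midpoint = ((7+18)/2, (-16+-11)/2, (11+-4)/2) = (12.5, -13.5, 3.5)

(12.5, -13.5, 3.5)


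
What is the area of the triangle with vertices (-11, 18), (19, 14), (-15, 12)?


Area = |x1(y2-y3) + x2(y3-y1) + x3(y1-y2)| / 2
= |-11*(14-12) + 19*(12-18) + -15*(18-14)| / 2
= 98

98


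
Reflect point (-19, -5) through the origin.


Reflection through origin: (x, y) -> (-x, -y)
(-19, -5) -> (19, 5)

(19, 5)


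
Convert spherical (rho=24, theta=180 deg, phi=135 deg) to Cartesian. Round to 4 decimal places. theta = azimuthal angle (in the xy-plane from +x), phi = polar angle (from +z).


x = 24 * sin(135) * cos(180) = -16.9706
y = 24 * sin(135) * sin(180) = 0
z = 24 * cos(135) = -16.9706

(-16.9706, 0, -16.9706)


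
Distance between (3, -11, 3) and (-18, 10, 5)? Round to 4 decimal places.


d = sqrt((-18-3)^2 + (10--11)^2 + (5-3)^2) = 29.7658

29.7658


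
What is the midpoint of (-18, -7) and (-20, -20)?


Midpoint = ((-18+-20)/2, (-7+-20)/2) = (-19, -13.5)

(-19, -13.5)


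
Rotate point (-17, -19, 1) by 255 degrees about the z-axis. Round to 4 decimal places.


x' = -17*cos(255) - -19*sin(255) = -13.9527
y' = -17*sin(255) + -19*cos(255) = 21.3383
z' = 1

(-13.9527, 21.3383, 1)


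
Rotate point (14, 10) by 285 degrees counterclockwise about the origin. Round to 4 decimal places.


x' = 14*cos(285) - 10*sin(285) = 13.2827
y' = 14*sin(285) + 10*cos(285) = -10.9348

(13.2827, -10.9348)


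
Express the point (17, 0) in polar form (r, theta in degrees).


r = sqrt(17^2 + 0^2) = 17
theta = atan2(0, 17) = 0 degrees

r = 17, theta = 0 degrees


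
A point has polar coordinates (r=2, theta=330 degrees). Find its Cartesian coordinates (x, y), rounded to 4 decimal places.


x = 2 * cos(330) = 1.7321
y = 2 * sin(330) = -1

(1.7321, -1)


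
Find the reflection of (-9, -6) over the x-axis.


Reflection across x-axis: (x, y) -> (x, -y)
(-9, -6) -> (-9, 6)

(-9, 6)


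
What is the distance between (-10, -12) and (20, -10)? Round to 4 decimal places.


d = sqrt((20--10)^2 + (-10--12)^2) = 30.0666

30.0666


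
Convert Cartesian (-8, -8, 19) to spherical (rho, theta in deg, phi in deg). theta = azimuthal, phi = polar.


rho = sqrt((-8)^2 + (-8)^2 + 19^2) = 22.1133
theta = atan2(-8, -8) = 225 deg
phi = acos(19/22.1133) = 30.772 deg

rho = 22.1133, theta = 225 deg, phi = 30.772 deg


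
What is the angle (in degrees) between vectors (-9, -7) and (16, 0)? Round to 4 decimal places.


dot = -9*16 + -7*0 = -144
|u| = 11.4018, |v| = 16
cos(angle) = -0.7894
angle = 142.125 degrees

142.125 degrees


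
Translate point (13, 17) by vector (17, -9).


Translation: (x+dx, y+dy) = (13+17, 17+-9) = (30, 8)

(30, 8)


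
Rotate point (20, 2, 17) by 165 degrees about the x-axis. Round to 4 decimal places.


x' = 20
y' = 2*cos(165) - 17*sin(165) = -6.3318
z' = 2*sin(165) + 17*cos(165) = -15.9031

(20, -6.3318, -15.9031)


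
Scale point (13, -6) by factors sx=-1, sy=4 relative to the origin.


Scaling: (x*sx, y*sy) = (13*-1, -6*4) = (-13, -24)

(-13, -24)


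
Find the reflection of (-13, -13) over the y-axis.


Reflection across y-axis: (x, y) -> (-x, y)
(-13, -13) -> (13, -13)

(13, -13)


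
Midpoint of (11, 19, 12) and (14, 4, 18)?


Midpoint = ((11+14)/2, (19+4)/2, (12+18)/2) = (12.5, 11.5, 15)

(12.5, 11.5, 15)


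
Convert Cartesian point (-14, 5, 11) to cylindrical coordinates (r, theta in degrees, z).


r = sqrt((-14)^2 + 5^2) = 14.8661
theta = atan2(5, -14) = 160.3462 deg
z = 11

r = 14.8661, theta = 160.3462 deg, z = 11


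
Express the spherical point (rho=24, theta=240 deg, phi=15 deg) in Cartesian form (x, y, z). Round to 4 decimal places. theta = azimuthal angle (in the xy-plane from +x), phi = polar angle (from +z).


x = 24 * sin(15) * cos(240) = -3.1058
y = 24 * sin(15) * sin(240) = -5.3795
z = 24 * cos(15) = 23.1822

(-3.1058, -5.3795, 23.1822)


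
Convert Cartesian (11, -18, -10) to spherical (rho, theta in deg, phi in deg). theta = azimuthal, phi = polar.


rho = sqrt(11^2 + (-18)^2 + (-10)^2) = 23.3452
theta = atan2(-18, 11) = 301.4296 deg
phi = acos(-10/23.3452) = 115.3631 deg

rho = 23.3452, theta = 301.4296 deg, phi = 115.3631 deg


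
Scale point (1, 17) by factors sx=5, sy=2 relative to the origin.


Scaling: (x*sx, y*sy) = (1*5, 17*2) = (5, 34)

(5, 34)


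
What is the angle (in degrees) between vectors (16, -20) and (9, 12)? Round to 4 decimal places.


dot = 16*9 + -20*12 = -96
|u| = 25.6125, |v| = 15
cos(angle) = -0.2499
angle = 104.4703 degrees

104.4703 degrees


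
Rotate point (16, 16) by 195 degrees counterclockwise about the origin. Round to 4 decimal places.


x' = 16*cos(195) - 16*sin(195) = -11.3137
y' = 16*sin(195) + 16*cos(195) = -19.5959

(-11.3137, -19.5959)


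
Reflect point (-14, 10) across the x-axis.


Reflection across x-axis: (x, y) -> (x, -y)
(-14, 10) -> (-14, -10)

(-14, -10)


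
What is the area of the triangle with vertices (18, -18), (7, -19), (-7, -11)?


Area = |x1(y2-y3) + x2(y3-y1) + x3(y1-y2)| / 2
= |18*(-19--11) + 7*(-11--18) + -7*(-18--19)| / 2
= 51

51


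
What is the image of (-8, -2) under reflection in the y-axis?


Reflection across y-axis: (x, y) -> (-x, y)
(-8, -2) -> (8, -2)

(8, -2)


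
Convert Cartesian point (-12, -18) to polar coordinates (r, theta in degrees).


r = sqrt((-12)^2 + (-18)^2) = 21.6333
theta = atan2(-18, -12) = 236.3099 degrees

r = 21.6333, theta = 236.3099 degrees


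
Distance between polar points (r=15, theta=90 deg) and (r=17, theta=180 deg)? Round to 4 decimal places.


d = sqrt(r1^2 + r2^2 - 2*r1*r2*cos(t2-t1))
d = sqrt(15^2 + 17^2 - 2*15*17*cos(180-90)) = 22.6716

22.6716


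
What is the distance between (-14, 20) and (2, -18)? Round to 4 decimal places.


d = sqrt((2--14)^2 + (-18-20)^2) = 41.2311

41.2311


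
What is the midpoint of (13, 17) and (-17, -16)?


Midpoint = ((13+-17)/2, (17+-16)/2) = (-2, 0.5)

(-2, 0.5)


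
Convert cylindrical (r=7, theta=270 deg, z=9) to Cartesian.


x = 7 * cos(270) = 0
y = 7 * sin(270) = -7
z = 9

(0, -7, 9)


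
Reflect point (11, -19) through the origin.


Reflection through origin: (x, y) -> (-x, -y)
(11, -19) -> (-11, 19)

(-11, 19)


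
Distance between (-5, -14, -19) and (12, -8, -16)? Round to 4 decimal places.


d = sqrt((12--5)^2 + (-8--14)^2 + (-16--19)^2) = 18.2757

18.2757


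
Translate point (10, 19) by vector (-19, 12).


Translation: (x+dx, y+dy) = (10+-19, 19+12) = (-9, 31)

(-9, 31)


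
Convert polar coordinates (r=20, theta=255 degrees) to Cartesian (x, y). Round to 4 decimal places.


x = 20 * cos(255) = -5.1764
y = 20 * sin(255) = -19.3185

(-5.1764, -19.3185)


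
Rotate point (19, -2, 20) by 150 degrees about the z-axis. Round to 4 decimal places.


x' = 19*cos(150) - -2*sin(150) = -15.4545
y' = 19*sin(150) + -2*cos(150) = 11.2321
z' = 20

(-15.4545, 11.2321, 20)


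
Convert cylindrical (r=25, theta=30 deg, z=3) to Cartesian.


x = 25 * cos(30) = 21.6506
y = 25 * sin(30) = 12.5
z = 3

(21.6506, 12.5, 3)


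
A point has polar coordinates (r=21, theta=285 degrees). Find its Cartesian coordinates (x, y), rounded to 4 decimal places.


x = 21 * cos(285) = 5.4352
y = 21 * sin(285) = -20.2844

(5.4352, -20.2844)


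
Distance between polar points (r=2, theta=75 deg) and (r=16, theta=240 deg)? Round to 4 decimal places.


d = sqrt(r1^2 + r2^2 - 2*r1*r2*cos(t2-t1))
d = sqrt(2^2 + 16^2 - 2*2*16*cos(240-75)) = 17.9393

17.9393


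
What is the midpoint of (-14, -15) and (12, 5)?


Midpoint = ((-14+12)/2, (-15+5)/2) = (-1, -5)

(-1, -5)


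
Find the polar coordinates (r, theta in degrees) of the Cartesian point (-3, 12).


r = sqrt((-3)^2 + 12^2) = 12.3693
theta = atan2(12, -3) = 104.0362 degrees

r = 12.3693, theta = 104.0362 degrees
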